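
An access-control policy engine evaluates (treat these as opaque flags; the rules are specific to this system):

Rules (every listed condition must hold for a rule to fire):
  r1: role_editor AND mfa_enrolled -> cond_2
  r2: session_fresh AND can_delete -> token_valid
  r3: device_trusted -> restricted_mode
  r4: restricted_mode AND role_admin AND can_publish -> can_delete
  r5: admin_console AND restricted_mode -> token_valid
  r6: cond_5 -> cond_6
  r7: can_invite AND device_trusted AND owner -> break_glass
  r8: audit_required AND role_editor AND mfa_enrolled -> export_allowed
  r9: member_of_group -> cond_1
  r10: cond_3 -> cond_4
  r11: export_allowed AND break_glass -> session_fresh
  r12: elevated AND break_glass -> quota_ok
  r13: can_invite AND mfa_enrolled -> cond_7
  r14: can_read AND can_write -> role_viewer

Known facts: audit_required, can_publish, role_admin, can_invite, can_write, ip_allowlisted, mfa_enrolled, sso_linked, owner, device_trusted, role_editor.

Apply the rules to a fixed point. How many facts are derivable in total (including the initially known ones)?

19

Round 1: r1 [role_editor AND mfa_enrolled -> cond_2]; r3 [device_trusted -> restricted_mode]; r7 [can_invite AND device_trusted AND owner -> break_glass]; r8 [audit_required AND role_editor AND mfa_enrolled -> export_allowed]; r13 [can_invite AND mfa_enrolled -> cond_7]. New: cond_2, restricted_mode, break_glass, export_allowed, cond_7.
Round 2: r4 [restricted_mode AND role_admin AND can_publish -> can_delete]; r11 [export_allowed AND break_glass -> session_fresh]. New: can_delete, session_fresh.
Round 3: r2 [session_fresh AND can_delete -> token_valid]. New: token_valid.
Closure: {audit_required, break_glass, can_delete, can_invite, can_publish, can_write, cond_2, cond_7, device_trusted, export_allowed, ip_allowlisted, mfa_enrolled, owner, restricted_mode, role_admin, role_editor, session_fresh, sso_linked, token_valid} — 19 facts.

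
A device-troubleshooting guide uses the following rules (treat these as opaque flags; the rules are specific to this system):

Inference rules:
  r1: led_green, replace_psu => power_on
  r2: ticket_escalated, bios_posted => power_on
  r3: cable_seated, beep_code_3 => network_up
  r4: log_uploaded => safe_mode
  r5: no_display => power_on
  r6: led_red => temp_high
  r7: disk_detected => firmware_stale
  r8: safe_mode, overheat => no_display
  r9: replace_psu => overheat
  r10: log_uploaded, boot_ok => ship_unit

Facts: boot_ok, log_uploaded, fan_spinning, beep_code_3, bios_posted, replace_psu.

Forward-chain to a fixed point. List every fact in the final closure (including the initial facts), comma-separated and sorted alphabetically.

beep_code_3, bios_posted, boot_ok, fan_spinning, log_uploaded, no_display, overheat, power_on, replace_psu, safe_mode, ship_unit

Round 1 fires r4, r9, r10, giving safe_mode, overheat, ship_unit.
Round 2 fires r8, giving no_display.
Round 3 fires r5, giving power_on.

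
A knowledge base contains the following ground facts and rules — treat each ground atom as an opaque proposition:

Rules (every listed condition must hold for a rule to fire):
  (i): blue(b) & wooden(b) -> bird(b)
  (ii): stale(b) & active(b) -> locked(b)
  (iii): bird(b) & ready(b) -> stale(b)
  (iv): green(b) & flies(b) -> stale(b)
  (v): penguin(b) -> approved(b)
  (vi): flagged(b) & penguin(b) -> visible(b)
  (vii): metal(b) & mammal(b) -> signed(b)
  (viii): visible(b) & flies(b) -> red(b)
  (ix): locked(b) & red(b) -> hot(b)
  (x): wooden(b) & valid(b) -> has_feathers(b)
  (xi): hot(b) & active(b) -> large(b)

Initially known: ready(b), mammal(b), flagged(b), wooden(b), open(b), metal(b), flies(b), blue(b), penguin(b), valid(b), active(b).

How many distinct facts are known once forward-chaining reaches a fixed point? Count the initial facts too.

Round 1: (i) [blue(b) & wooden(b) -> bird(b)]; (v) [penguin(b) -> approved(b)]; (vi) [flagged(b) & penguin(b) -> visible(b)]; (vii) [metal(b) & mammal(b) -> signed(b)]; (x) [wooden(b) & valid(b) -> has_feathers(b)]. Adds bird(b), approved(b), visible(b), signed(b), has_feathers(b).
Round 2: (iii) [bird(b) & ready(b) -> stale(b)]; (viii) [visible(b) & flies(b) -> red(b)]. Adds stale(b), red(b).
Round 3: (ii) [stale(b) & active(b) -> locked(b)]. Adds locked(b).
Round 4: (ix) [locked(b) & red(b) -> hot(b)]. Adds hot(b).
Round 5: (xi) [hot(b) & active(b) -> large(b)]. Adds large(b).
Closure: {active(b), approved(b), bird(b), blue(b), flagged(b), flies(b), has_feathers(b), hot(b), large(b), locked(b), mammal(b), metal(b), open(b), penguin(b), ready(b), red(b), signed(b), stale(b), valid(b), visible(b), wooden(b)} — 21 facts.

21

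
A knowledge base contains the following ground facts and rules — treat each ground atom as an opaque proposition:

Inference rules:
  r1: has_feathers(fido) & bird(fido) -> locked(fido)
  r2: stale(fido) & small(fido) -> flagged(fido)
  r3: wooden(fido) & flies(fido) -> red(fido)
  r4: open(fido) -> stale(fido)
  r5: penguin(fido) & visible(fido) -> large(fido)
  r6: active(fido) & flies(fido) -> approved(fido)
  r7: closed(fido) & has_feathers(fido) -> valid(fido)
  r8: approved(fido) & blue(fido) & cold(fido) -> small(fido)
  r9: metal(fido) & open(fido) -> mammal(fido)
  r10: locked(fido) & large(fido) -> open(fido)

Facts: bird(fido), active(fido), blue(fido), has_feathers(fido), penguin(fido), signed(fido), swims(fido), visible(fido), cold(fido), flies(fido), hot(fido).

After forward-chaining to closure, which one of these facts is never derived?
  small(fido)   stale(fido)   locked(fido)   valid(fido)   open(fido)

Round 1: r1 [has_feathers(fido) & bird(fido) -> locked(fido)]; r5 [penguin(fido) & visible(fido) -> large(fido)]; r6 [active(fido) & flies(fido) -> approved(fido)]. New: locked(fido), large(fido), approved(fido).
Round 2: r8 [approved(fido) & blue(fido) & cold(fido) -> small(fido)]; r10 [locked(fido) & large(fido) -> open(fido)]. New: small(fido), open(fido).
Round 3: r4 [open(fido) -> stale(fido)]. New: stale(fido).
Round 4: r2 [stale(fido) & small(fido) -> flagged(fido)]. New: flagged(fido).
Derived: locked(fido) (round 1), open(fido) (round 2), stale(fido) (round 3), small(fido) (round 2). valid(fido) never appears in any round.

valid(fido)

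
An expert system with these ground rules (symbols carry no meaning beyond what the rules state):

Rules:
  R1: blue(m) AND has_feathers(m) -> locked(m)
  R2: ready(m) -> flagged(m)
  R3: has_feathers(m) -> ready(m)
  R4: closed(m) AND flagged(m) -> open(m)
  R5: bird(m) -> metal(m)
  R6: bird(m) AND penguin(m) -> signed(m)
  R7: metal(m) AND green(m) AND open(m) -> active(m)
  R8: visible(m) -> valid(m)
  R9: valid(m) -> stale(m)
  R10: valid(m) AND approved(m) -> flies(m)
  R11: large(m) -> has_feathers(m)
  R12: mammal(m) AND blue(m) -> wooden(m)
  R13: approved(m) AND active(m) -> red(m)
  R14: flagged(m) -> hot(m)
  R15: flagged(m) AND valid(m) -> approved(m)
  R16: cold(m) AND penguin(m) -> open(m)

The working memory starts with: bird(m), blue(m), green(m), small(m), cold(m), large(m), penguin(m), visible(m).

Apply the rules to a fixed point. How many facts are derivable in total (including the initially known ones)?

22

Round 1 — R5, R6, R8, R11, R16, derive metal(m), signed(m), valid(m), has_feathers(m), open(m).
Round 2 — R1, R3, R7, R9, derive locked(m), ready(m), active(m), stale(m).
Round 3 — R2, derive flagged(m).
Round 4 — R14, R15, derive hot(m), approved(m).
Round 5 — R10, R13, derive flies(m), red(m).
Closure: {active(m), approved(m), bird(m), blue(m), cold(m), flagged(m), flies(m), green(m), has_feathers(m), hot(m), large(m), locked(m), metal(m), open(m), penguin(m), ready(m), red(m), signed(m), small(m), stale(m), valid(m), visible(m)} — 22 facts.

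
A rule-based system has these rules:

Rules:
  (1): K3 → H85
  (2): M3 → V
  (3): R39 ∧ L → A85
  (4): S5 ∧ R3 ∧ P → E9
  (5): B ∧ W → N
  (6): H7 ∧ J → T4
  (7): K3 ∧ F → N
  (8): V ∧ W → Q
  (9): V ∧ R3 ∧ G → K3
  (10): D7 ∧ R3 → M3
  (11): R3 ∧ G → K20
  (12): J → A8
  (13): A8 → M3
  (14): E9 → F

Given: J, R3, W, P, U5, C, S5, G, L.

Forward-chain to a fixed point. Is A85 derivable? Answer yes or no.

no

Round 1 fires (4), (11), (12), giving E9, K20, A8.
Round 2 fires (13), (14), giving M3, F.
Round 3 fires (2), giving V.
Round 4 fires (8), (9), giving Q, K3.
Round 5 fires (1), (7), giving H85, N.
Fixed point reached. A85 is concluded only by (3); (3) needs R39 (never derived).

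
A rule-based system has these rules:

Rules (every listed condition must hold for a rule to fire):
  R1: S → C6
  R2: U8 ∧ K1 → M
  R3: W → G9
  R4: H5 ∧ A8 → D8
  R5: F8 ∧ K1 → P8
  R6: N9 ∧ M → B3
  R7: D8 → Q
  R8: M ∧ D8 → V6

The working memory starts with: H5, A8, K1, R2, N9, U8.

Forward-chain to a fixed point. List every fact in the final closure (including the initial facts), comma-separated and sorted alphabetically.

[1] R2 [U8 ∧ K1 → M]; R4 [H5 ∧ A8 → D8]. ⇒ new: M, D8.
[2] R6 [N9 ∧ M → B3]; R7 [D8 → Q]; R8 [M ∧ D8 → V6]. ⇒ new: B3, Q, V6.

A8, B3, D8, H5, K1, M, N9, Q, R2, U8, V6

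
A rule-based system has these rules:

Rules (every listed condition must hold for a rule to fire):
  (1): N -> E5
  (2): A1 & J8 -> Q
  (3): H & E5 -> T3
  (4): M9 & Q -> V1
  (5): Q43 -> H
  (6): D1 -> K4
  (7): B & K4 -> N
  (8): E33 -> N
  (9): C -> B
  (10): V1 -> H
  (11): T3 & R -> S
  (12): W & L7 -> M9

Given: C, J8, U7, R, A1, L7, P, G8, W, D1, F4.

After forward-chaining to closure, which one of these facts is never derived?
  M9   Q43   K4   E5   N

Q43

Round 1 fires (2), (6), (9), (12), giving Q, K4, B, M9.
Round 2 fires (4), (7), giving V1, N.
Round 3 fires (1), (10), giving E5, H.
Round 4 fires (3), giving T3.
Round 5 fires (11), giving S.
Derived: K4 (round 1), M9 (round 1), N (round 2), E5 (round 3). Q43 never appears in any round.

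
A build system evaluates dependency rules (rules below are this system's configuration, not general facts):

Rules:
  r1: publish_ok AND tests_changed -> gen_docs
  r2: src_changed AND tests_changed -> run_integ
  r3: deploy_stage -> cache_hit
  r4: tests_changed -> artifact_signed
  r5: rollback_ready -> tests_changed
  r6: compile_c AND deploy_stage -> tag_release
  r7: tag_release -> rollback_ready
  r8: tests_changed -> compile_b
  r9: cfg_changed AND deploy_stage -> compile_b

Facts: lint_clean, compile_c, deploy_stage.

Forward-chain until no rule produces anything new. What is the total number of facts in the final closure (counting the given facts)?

Round 1 fires r3, r6, giving cache_hit, tag_release.
Round 2 fires r7, giving rollback_ready.
Round 3 fires r5, giving tests_changed.
Round 4 fires r4, r8, giving artifact_signed, compile_b.
Closure: {artifact_signed, cache_hit, compile_b, compile_c, deploy_stage, lint_clean, rollback_ready, tag_release, tests_changed} — 9 facts.

9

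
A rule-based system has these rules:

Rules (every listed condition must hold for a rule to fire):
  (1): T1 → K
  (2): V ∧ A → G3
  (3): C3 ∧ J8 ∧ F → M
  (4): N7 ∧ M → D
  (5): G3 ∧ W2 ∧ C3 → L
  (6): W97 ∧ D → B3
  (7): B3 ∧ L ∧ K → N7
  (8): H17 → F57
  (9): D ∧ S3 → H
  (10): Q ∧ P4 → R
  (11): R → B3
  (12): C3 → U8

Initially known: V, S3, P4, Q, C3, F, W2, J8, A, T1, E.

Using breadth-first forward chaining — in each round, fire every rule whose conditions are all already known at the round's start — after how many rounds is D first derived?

Round 1 — (1), (2), (3), (10), (12), derive K, G3, M, R, U8.
Round 2 — (5), (11), derive L, B3.
Round 3 — (7), derive N7.
Round 4 — (4), derive D.
D first appears in round 4.

4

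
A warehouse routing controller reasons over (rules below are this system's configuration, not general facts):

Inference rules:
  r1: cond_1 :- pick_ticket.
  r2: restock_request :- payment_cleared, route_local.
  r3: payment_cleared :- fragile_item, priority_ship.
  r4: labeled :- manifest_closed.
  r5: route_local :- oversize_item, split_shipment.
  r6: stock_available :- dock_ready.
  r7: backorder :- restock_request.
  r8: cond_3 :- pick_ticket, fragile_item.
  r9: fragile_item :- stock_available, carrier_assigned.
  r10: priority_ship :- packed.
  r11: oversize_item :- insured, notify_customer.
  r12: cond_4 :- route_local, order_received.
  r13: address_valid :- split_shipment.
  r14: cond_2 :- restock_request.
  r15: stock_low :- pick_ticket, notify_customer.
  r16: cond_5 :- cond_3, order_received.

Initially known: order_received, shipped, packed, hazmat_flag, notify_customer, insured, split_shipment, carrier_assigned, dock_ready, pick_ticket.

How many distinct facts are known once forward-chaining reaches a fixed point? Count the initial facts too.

Round 1: r1 [cond_1 :- pick_ticket.]; r6 [stock_available :- dock_ready.]; r10 [priority_ship :- packed.]; r11 [oversize_item :- insured, notify_customer.]; r13 [address_valid :- split_shipment.]; r15 [stock_low :- pick_ticket, notify_customer.]. New: cond_1, stock_available, priority_ship, oversize_item, address_valid, stock_low.
Round 2: r5 [route_local :- oversize_item, split_shipment.]; r9 [fragile_item :- stock_available, carrier_assigned.]. New: route_local, fragile_item.
Round 3: r3 [payment_cleared :- fragile_item, priority_ship.]; r8 [cond_3 :- pick_ticket, fragile_item.]; r12 [cond_4 :- route_local, order_received.]. New: payment_cleared, cond_3, cond_4.
Round 4: r2 [restock_request :- payment_cleared, route_local.]; r16 [cond_5 :- cond_3, order_received.]. New: restock_request, cond_5.
Round 5: r7 [backorder :- restock_request.]; r14 [cond_2 :- restock_request.]. New: backorder, cond_2.
Closure: {address_valid, backorder, carrier_assigned, cond_1, cond_2, cond_3, cond_4, cond_5, dock_ready, fragile_item, hazmat_flag, insured, notify_customer, order_received, oversize_item, packed, payment_cleared, pick_ticket, priority_ship, restock_request, route_local, shipped, split_shipment, stock_available, stock_low} — 25 facts.

25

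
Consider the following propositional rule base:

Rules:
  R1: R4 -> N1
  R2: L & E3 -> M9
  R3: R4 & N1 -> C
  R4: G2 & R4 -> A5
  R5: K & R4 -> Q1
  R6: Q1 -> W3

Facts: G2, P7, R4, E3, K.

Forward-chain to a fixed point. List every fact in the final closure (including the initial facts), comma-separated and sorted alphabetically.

Round 1: R1 [R4 -> N1]; R4 [G2 & R4 -> A5]; R5 [K & R4 -> Q1]. New: N1, A5, Q1.
Round 2: R3 [R4 & N1 -> C]; R6 [Q1 -> W3]. New: C, W3.

A5, C, E3, G2, K, N1, P7, Q1, R4, W3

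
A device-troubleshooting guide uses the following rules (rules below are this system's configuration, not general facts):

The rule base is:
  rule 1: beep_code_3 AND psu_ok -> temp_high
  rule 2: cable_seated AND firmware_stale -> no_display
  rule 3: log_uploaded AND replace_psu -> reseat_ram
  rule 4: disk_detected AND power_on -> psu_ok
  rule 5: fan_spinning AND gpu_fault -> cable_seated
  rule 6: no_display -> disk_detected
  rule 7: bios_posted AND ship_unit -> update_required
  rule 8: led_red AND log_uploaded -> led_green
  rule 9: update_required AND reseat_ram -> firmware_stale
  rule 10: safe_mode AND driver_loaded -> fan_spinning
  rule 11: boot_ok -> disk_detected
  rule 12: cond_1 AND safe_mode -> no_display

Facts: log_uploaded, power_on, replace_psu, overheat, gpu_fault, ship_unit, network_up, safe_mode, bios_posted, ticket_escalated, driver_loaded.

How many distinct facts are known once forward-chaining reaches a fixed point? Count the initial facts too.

19

Round 1 — rule 3, rule 7, rule 10, derive reseat_ram, update_required, fan_spinning.
Round 2 — rule 5, rule 9, derive cable_seated, firmware_stale.
Round 3 — rule 2, derive no_display.
Round 4 — rule 6, derive disk_detected.
Round 5 — rule 4, derive psu_ok.
Closure: {bios_posted, cable_seated, disk_detected, driver_loaded, fan_spinning, firmware_stale, gpu_fault, log_uploaded, network_up, no_display, overheat, power_on, psu_ok, replace_psu, reseat_ram, safe_mode, ship_unit, ticket_escalated, update_required} — 19 facts.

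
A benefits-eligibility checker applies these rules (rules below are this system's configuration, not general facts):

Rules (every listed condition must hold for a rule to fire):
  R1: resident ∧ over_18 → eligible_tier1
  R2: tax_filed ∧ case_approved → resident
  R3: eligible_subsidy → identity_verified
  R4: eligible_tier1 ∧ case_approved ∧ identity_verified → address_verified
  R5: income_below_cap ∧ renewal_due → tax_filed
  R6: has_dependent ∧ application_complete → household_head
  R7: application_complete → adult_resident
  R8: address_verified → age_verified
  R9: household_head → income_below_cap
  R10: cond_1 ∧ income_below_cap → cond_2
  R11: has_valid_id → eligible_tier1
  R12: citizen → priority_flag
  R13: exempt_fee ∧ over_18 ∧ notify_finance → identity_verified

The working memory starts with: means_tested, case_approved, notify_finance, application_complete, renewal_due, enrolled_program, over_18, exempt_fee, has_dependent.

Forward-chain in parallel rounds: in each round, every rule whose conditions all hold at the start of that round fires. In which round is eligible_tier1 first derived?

[1] R6 [has_dependent ∧ application_complete → household_head]; R7 [application_complete → adult_resident]; R13 [exempt_fee ∧ over_18 ∧ notify_finance → identity_verified]. ⇒ new: household_head, adult_resident, identity_verified.
[2] R9 [household_head → income_below_cap]. ⇒ new: income_below_cap.
[3] R5 [income_below_cap ∧ renewal_due → tax_filed]. ⇒ new: tax_filed.
[4] R2 [tax_filed ∧ case_approved → resident]. ⇒ new: resident.
[5] R1 [resident ∧ over_18 → eligible_tier1]. ⇒ new: eligible_tier1.
eligible_tier1 first appears in round 5.

5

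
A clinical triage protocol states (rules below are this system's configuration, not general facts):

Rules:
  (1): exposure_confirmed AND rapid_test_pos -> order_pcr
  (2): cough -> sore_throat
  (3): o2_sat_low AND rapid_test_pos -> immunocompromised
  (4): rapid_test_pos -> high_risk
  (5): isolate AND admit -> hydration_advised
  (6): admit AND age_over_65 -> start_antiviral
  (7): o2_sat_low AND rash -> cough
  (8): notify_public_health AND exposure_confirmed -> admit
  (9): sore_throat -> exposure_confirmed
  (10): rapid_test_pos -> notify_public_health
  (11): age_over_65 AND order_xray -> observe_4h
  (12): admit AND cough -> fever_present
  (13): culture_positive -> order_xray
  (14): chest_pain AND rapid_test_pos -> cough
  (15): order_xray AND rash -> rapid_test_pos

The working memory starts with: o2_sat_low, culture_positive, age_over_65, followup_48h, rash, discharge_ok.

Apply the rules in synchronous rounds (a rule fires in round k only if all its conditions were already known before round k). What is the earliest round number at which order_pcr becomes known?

4

Round 1 — (7), (13), derive cough, order_xray.
Round 2 — (2), (11), (15), derive sore_throat, observe_4h, rapid_test_pos.
Round 3 — (3), (4), (9), (10), derive immunocompromised, high_risk, exposure_confirmed, notify_public_health.
Round 4 — (1), (8), derive order_pcr, admit.
order_pcr first appears in round 4.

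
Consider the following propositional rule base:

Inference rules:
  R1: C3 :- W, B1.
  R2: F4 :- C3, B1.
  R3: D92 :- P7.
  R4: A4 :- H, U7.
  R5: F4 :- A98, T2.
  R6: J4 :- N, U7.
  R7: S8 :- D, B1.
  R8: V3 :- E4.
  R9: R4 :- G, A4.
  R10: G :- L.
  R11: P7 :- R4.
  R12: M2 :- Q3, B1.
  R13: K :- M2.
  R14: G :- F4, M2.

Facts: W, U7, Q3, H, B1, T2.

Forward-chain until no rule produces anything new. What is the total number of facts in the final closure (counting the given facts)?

Round 1: R1 [C3 :- W, B1.]; R4 [A4 :- H, U7.]; R12 [M2 :- Q3, B1.]. New: C3, A4, M2.
Round 2: R2 [F4 :- C3, B1.]; R13 [K :- M2.]. New: F4, K.
Round 3: R14 [G :- F4, M2.]. New: G.
Round 4: R9 [R4 :- G, A4.]. New: R4.
Round 5: R11 [P7 :- R4.]. New: P7.
Round 6: R3 [D92 :- P7.]. New: D92.
Closure: {A4, B1, C3, D92, F4, G, H, K, M2, P7, Q3, R4, T2, U7, W} — 15 facts.

15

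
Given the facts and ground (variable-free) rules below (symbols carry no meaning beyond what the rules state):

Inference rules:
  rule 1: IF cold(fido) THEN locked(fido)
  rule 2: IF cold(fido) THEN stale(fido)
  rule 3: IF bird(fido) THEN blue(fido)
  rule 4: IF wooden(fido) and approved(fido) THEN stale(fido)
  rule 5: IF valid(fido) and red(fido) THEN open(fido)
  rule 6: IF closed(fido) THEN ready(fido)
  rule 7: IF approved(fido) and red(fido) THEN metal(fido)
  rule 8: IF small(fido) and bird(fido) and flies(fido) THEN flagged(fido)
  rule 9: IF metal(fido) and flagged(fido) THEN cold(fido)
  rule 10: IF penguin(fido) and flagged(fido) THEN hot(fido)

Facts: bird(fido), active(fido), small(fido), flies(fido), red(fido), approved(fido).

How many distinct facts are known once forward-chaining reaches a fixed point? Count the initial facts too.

12

Round 1: rule 3 [IF bird(fido) THEN blue(fido)]; rule 7 [IF approved(fido) and red(fido) THEN metal(fido)]; rule 8 [IF small(fido) and bird(fido) and flies(fido) THEN flagged(fido)]. New: blue(fido), metal(fido), flagged(fido).
Round 2: rule 9 [IF metal(fido) and flagged(fido) THEN cold(fido)]. New: cold(fido).
Round 3: rule 1 [IF cold(fido) THEN locked(fido)]; rule 2 [IF cold(fido) THEN stale(fido)]. New: locked(fido), stale(fido).
Closure: {active(fido), approved(fido), bird(fido), blue(fido), cold(fido), flagged(fido), flies(fido), locked(fido), metal(fido), red(fido), small(fido), stale(fido)} — 12 facts.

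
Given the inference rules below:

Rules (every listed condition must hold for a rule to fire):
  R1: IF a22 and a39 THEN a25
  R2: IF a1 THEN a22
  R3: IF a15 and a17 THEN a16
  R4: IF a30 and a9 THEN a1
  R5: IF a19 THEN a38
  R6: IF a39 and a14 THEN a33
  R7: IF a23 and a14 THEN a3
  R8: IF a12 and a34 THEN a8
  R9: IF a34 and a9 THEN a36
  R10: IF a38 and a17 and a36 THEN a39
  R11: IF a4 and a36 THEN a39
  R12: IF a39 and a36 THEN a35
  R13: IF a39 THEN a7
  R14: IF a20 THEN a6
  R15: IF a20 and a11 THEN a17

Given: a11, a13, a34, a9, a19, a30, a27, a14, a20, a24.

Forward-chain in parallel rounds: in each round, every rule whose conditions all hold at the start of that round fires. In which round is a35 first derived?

Round 1: R4 [IF a30 and a9 THEN a1]; R5 [IF a19 THEN a38]; R9 [IF a34 and a9 THEN a36]; R14 [IF a20 THEN a6]; R15 [IF a20 and a11 THEN a17]. Adds a1, a38, a36, a6, a17.
Round 2: R2 [IF a1 THEN a22]; R10 [IF a38 and a17 and a36 THEN a39]. Adds a22, a39.
Round 3: R1 [IF a22 and a39 THEN a25]; R6 [IF a39 and a14 THEN a33]; R12 [IF a39 and a36 THEN a35]; R13 [IF a39 THEN a7]. Adds a25, a33, a35, a7.
a35 first appears in round 3.

3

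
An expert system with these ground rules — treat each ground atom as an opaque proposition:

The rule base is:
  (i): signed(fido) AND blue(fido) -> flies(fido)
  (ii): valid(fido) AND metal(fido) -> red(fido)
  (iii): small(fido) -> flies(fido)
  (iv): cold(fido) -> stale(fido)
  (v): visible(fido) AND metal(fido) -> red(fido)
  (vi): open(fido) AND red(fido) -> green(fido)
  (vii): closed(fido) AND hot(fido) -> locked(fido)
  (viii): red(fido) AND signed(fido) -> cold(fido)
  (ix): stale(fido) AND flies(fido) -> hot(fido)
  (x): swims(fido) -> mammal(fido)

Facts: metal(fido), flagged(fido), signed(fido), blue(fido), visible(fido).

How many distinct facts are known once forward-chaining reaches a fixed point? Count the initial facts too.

10

Round 1: (i) [signed(fido) AND blue(fido) -> flies(fido)]; (v) [visible(fido) AND metal(fido) -> red(fido)]. New: flies(fido), red(fido).
Round 2: (viii) [red(fido) AND signed(fido) -> cold(fido)]. New: cold(fido).
Round 3: (iv) [cold(fido) -> stale(fido)]. New: stale(fido).
Round 4: (ix) [stale(fido) AND flies(fido) -> hot(fido)]. New: hot(fido).
Closure: {blue(fido), cold(fido), flagged(fido), flies(fido), hot(fido), metal(fido), red(fido), signed(fido), stale(fido), visible(fido)} — 10 facts.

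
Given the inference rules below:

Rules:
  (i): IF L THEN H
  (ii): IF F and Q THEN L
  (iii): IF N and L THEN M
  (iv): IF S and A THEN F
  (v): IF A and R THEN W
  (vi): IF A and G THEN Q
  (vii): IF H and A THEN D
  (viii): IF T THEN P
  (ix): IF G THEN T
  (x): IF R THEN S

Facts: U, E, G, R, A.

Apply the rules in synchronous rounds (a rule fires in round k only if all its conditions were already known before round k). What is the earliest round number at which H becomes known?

[1] (v) [IF A and R THEN W]; (vi) [IF A and G THEN Q]; (ix) [IF G THEN T]; (x) [IF R THEN S]. ⇒ new: W, Q, T, S.
[2] (iv) [IF S and A THEN F]; (viii) [IF T THEN P]. ⇒ new: F, P.
[3] (ii) [IF F and Q THEN L]. ⇒ new: L.
[4] (i) [IF L THEN H]. ⇒ new: H.
H first appears in round 4.

4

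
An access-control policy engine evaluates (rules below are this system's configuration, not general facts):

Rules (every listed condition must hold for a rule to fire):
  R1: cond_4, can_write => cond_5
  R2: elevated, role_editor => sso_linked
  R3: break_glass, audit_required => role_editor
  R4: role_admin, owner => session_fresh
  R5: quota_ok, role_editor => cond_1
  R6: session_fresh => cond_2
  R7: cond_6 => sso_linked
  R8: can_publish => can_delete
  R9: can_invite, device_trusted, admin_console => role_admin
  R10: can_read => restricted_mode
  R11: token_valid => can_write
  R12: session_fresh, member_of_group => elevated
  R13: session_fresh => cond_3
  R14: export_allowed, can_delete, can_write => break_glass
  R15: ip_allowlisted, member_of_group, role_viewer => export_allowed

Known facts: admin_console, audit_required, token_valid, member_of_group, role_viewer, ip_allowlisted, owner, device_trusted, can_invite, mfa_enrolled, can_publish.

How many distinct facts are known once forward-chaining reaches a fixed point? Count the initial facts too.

22

Round 1: R8 [can_publish => can_delete]; R9 [can_invite, device_trusted, admin_console => role_admin]; R11 [token_valid => can_write]; R15 [ip_allowlisted, member_of_group, role_viewer => export_allowed]. Adds can_delete, role_admin, can_write, export_allowed.
Round 2: R4 [role_admin, owner => session_fresh]; R14 [export_allowed, can_delete, can_write => break_glass]. Adds session_fresh, break_glass.
Round 3: R3 [break_glass, audit_required => role_editor]; R6 [session_fresh => cond_2]; R12 [session_fresh, member_of_group => elevated]; R13 [session_fresh => cond_3]. Adds role_editor, cond_2, elevated, cond_3.
Round 4: R2 [elevated, role_editor => sso_linked]. Adds sso_linked.
Closure: {admin_console, audit_required, break_glass, can_delete, can_invite, can_publish, can_write, cond_2, cond_3, device_trusted, elevated, export_allowed, ip_allowlisted, member_of_group, mfa_enrolled, owner, role_admin, role_editor, role_viewer, session_fresh, sso_linked, token_valid} — 22 facts.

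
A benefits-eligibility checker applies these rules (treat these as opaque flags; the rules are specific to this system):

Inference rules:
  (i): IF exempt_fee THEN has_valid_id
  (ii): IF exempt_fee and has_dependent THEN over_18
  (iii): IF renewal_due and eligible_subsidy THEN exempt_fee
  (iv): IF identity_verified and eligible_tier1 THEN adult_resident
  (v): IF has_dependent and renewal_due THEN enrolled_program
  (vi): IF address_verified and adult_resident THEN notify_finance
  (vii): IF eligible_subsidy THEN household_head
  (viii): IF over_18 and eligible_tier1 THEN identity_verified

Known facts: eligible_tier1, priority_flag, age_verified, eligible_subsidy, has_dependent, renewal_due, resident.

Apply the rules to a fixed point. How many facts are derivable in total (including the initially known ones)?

Round 1 — (iii), (v), (vii), derive exempt_fee, enrolled_program, household_head.
Round 2 — (i), (ii), derive has_valid_id, over_18.
Round 3 — (viii), derive identity_verified.
Round 4 — (iv), derive adult_resident.
Closure: {adult_resident, age_verified, eligible_subsidy, eligible_tier1, enrolled_program, exempt_fee, has_dependent, has_valid_id, household_head, identity_verified, over_18, priority_flag, renewal_due, resident} — 14 facts.

14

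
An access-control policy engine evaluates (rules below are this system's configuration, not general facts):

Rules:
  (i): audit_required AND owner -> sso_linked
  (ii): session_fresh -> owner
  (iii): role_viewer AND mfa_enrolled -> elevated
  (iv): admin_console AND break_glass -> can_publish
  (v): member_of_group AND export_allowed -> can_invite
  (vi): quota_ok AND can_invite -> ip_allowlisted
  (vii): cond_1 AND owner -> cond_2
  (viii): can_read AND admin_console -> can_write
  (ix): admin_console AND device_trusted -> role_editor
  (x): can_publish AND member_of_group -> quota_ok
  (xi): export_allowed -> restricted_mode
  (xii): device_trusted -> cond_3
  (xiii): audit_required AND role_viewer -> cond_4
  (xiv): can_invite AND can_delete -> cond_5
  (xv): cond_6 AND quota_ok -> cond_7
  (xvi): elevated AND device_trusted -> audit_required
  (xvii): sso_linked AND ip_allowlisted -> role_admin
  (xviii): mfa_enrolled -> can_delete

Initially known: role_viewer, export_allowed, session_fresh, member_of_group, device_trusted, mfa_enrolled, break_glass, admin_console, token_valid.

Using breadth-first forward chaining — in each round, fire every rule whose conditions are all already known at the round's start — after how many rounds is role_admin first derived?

Round 1 fires (ii), (iii), (iv), (v), (ix), (xi), (xii), (xviii), giving owner, elevated, can_publish, can_invite, role_editor, restricted_mode, cond_3, can_delete.
Round 2 fires (x), (xiv), (xvi), giving quota_ok, cond_5, audit_required.
Round 3 fires (i), (vi), (xiii), giving sso_linked, ip_allowlisted, cond_4.
Round 4 fires (xvii), giving role_admin.
role_admin first appears in round 4.

4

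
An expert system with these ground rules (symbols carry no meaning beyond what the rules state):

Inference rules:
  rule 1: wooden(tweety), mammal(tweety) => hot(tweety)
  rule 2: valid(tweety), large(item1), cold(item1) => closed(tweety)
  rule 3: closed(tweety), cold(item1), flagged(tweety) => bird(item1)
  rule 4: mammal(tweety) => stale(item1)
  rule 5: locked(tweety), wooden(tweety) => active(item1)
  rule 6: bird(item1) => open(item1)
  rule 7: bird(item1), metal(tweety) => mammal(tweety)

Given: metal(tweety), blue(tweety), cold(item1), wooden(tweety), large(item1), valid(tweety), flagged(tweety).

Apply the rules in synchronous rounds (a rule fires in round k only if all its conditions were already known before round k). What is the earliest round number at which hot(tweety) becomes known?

4

Round 1: rule 2 [valid(tweety), large(item1), cold(item1) => closed(tweety)]. New: closed(tweety).
Round 2: rule 3 [closed(tweety), cold(item1), flagged(tweety) => bird(item1)]. New: bird(item1).
Round 3: rule 6 [bird(item1) => open(item1)]; rule 7 [bird(item1), metal(tweety) => mammal(tweety)]. New: open(item1), mammal(tweety).
Round 4: rule 1 [wooden(tweety), mammal(tweety) => hot(tweety)]; rule 4 [mammal(tweety) => stale(item1)]. New: hot(tweety), stale(item1).
hot(tweety) first appears in round 4.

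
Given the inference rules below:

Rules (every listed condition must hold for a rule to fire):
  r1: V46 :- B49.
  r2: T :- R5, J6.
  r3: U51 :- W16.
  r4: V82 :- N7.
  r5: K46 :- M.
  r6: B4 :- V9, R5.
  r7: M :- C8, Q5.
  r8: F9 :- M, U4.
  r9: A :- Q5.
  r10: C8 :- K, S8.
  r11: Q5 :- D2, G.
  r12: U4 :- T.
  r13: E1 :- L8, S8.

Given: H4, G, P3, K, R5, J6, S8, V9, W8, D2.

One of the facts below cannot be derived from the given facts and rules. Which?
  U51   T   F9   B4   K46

Round 1: r2 [T :- R5, J6.]; r6 [B4 :- V9, R5.]; r10 [C8 :- K, S8.]; r11 [Q5 :- D2, G.]. Adds T, B4, C8, Q5.
Round 2: r7 [M :- C8, Q5.]; r9 [A :- Q5.]; r12 [U4 :- T.]. Adds M, A, U4.
Round 3: r5 [K46 :- M.]; r8 [F9 :- M, U4.]. Adds K46, F9.
Derived: T (round 1), B4 (round 1), F9 (round 3), K46 (round 3). U51 never appears in any round.

U51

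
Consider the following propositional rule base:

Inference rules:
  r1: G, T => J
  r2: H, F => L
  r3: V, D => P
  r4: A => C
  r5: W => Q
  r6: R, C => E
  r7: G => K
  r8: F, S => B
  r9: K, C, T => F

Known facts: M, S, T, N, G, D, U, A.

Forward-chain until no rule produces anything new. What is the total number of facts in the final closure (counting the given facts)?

[1] r1 [G, T => J]; r4 [A => C]; r7 [G => K]. ⇒ new: J, C, K.
[2] r9 [K, C, T => F]. ⇒ new: F.
[3] r8 [F, S => B]. ⇒ new: B.
Closure: {A, B, C, D, F, G, J, K, M, N, S, T, U} — 13 facts.

13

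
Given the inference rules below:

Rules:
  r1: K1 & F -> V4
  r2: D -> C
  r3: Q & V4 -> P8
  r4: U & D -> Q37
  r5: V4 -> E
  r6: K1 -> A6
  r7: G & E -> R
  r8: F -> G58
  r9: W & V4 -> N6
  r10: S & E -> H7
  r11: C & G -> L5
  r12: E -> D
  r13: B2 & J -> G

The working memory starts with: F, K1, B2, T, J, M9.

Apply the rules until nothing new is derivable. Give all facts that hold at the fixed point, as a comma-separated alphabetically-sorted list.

A6, B2, C, D, E, F, G, G58, J, K1, L5, M9, R, T, V4

[1] r1 [K1 & F -> V4]; r6 [K1 -> A6]; r8 [F -> G58]; r13 [B2 & J -> G]. ⇒ new: V4, A6, G58, G.
[2] r5 [V4 -> E]. ⇒ new: E.
[3] r7 [G & E -> R]; r12 [E -> D]. ⇒ new: R, D.
[4] r2 [D -> C]. ⇒ new: C.
[5] r11 [C & G -> L5]. ⇒ new: L5.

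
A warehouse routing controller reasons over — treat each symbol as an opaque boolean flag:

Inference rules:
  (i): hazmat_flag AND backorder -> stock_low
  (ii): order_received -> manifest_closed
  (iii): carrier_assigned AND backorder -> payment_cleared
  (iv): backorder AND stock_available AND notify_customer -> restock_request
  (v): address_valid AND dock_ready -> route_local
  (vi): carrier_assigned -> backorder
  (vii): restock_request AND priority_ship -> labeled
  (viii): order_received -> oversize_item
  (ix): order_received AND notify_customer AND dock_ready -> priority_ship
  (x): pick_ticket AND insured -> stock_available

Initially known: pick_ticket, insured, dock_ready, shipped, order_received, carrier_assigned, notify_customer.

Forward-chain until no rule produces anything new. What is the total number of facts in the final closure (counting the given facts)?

15

Round 1: (ii) [order_received -> manifest_closed]; (vi) [carrier_assigned -> backorder]; (viii) [order_received -> oversize_item]; (ix) [order_received AND notify_customer AND dock_ready -> priority_ship]; (x) [pick_ticket AND insured -> stock_available]. Adds manifest_closed, backorder, oversize_item, priority_ship, stock_available.
Round 2: (iii) [carrier_assigned AND backorder -> payment_cleared]; (iv) [backorder AND stock_available AND notify_customer -> restock_request]. Adds payment_cleared, restock_request.
Round 3: (vii) [restock_request AND priority_ship -> labeled]. Adds labeled.
Closure: {backorder, carrier_assigned, dock_ready, insured, labeled, manifest_closed, notify_customer, order_received, oversize_item, payment_cleared, pick_ticket, priority_ship, restock_request, shipped, stock_available} — 15 facts.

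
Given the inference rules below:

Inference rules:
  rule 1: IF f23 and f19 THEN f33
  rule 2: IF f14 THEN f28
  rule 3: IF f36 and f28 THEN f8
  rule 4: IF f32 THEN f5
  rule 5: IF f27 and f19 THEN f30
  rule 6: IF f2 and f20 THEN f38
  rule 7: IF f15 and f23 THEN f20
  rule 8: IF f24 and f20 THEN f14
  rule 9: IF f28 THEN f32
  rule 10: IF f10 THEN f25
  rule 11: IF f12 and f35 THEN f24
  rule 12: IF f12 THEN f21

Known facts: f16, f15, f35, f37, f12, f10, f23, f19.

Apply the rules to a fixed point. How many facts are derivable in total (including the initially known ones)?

Round 1 — rule 1, rule 7, rule 10, rule 11, rule 12, derive f33, f20, f25, f24, f21.
Round 2 — rule 8, derive f14.
Round 3 — rule 2, derive f28.
Round 4 — rule 9, derive f32.
Round 5 — rule 4, derive f5.
Closure: {f10, f12, f14, f15, f16, f19, f20, f21, f23, f24, f25, f28, f32, f33, f35, f37, f5} — 17 facts.

17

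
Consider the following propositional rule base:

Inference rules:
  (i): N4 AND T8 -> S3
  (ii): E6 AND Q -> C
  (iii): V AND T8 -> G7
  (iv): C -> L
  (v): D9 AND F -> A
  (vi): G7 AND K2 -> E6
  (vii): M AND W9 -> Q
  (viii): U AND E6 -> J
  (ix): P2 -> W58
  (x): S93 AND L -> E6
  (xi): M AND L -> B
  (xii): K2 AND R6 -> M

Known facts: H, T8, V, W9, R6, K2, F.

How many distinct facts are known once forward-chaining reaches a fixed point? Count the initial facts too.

14

Round 1 — (iii), (xii), derive G7, M.
Round 2 — (vi), (vii), derive E6, Q.
Round 3 — (ii), derive C.
Round 4 — (iv), derive L.
Round 5 — (xi), derive B.
Closure: {B, C, E6, F, G7, H, K2, L, M, Q, R6, T8, V, W9} — 14 facts.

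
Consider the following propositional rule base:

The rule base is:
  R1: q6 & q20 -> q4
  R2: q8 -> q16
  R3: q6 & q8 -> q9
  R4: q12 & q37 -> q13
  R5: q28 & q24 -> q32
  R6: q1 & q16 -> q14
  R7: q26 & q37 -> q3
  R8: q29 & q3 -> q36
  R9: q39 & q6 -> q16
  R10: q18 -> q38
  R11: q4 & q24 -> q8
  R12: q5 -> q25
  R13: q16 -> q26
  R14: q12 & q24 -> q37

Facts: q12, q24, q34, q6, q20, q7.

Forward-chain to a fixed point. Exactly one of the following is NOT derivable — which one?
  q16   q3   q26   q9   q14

[1] R1 [q6 & q20 -> q4]; R14 [q12 & q24 -> q37]. ⇒ new: q4, q37.
[2] R4 [q12 & q37 -> q13]; R11 [q4 & q24 -> q8]. ⇒ new: q13, q8.
[3] R2 [q8 -> q16]; R3 [q6 & q8 -> q9]. ⇒ new: q16, q9.
[4] R13 [q16 -> q26]. ⇒ new: q26.
[5] R7 [q26 & q37 -> q3]. ⇒ new: q3.
Derived: q3 (round 5), q9 (round 3), q16 (round 3), q26 (round 4). q14 never appears in any round.

q14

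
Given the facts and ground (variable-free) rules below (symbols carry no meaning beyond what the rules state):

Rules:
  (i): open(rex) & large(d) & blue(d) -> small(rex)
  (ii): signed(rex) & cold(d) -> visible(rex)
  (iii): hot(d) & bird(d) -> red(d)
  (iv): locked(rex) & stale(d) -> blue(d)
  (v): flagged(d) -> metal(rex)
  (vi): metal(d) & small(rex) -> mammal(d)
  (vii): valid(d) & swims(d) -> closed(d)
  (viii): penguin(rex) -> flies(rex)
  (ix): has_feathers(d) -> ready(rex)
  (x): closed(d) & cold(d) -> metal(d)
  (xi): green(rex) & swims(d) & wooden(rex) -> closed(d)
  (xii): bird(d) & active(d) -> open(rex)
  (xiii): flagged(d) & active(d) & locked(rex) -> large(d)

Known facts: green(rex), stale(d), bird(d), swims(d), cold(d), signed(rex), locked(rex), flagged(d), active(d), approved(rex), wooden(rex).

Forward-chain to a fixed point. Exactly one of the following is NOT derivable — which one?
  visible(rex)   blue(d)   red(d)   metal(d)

red(d)

Round 1: (ii) [signed(rex) & cold(d) -> visible(rex)]; (iv) [locked(rex) & stale(d) -> blue(d)]; (v) [flagged(d) -> metal(rex)]; (xi) [green(rex) & swims(d) & wooden(rex) -> closed(d)]; (xii) [bird(d) & active(d) -> open(rex)]; (xiii) [flagged(d) & active(d) & locked(rex) -> large(d)]. New: visible(rex), blue(d), metal(rex), closed(d), open(rex), large(d).
Round 2: (i) [open(rex) & large(d) & blue(d) -> small(rex)]; (x) [closed(d) & cold(d) -> metal(d)]. New: small(rex), metal(d).
Round 3: (vi) [metal(d) & small(rex) -> mammal(d)]. New: mammal(d).
Derived: blue(d) (round 1), metal(d) (round 2), visible(rex) (round 1). red(d) never appears in any round.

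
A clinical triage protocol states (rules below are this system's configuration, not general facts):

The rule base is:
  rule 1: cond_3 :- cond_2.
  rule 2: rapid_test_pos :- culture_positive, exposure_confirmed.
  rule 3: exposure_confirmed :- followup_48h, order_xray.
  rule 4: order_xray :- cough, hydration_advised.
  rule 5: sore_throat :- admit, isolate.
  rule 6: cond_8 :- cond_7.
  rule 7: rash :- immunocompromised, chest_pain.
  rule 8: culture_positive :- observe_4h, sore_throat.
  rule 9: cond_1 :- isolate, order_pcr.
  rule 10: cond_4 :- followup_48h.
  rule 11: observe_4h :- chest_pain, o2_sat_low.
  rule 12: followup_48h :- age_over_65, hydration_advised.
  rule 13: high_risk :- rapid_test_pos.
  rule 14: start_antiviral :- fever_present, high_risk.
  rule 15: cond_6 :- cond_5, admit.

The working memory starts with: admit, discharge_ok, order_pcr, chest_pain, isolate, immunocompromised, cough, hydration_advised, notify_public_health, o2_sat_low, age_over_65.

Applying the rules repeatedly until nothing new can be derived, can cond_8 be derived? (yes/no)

Round 1 fires rule 4, rule 5, rule 7, rule 9, rule 11, rule 12, giving order_xray, sore_throat, rash, cond_1, observe_4h, followup_48h.
Round 2 fires rule 3, rule 8, rule 10, giving exposure_confirmed, culture_positive, cond_4.
Round 3 fires rule 2, giving rapid_test_pos.
Round 4 fires rule 13, giving high_risk.
Fixed point reached. cond_8 is concluded only by rule 6; rule 6 needs cond_7 (never derived).

no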